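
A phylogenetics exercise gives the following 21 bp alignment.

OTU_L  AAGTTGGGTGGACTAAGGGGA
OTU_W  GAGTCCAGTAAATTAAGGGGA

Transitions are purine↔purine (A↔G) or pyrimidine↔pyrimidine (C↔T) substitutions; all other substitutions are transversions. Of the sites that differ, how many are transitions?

Differing sites — 1:A/G (Ti); 5:T/C (Ti); 6:G/C (Tv); 7:G/A (Ti); 10:G/A (Ti); 11:G/A (Ti); 13:C/T (Ti).
Of the 7 differences, 6 transitions and 1 transversion, so the answer is 6.

6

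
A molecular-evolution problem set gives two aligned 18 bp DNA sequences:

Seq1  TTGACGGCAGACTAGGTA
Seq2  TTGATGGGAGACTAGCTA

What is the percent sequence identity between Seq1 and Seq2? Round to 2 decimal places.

Mismatches occur at site 5 (C/T), site 8 (C/G), site 16 (G/C).
15 of the 18 sites match, so the percent identity is 15/18 × 100 = 83.33%.

83.33%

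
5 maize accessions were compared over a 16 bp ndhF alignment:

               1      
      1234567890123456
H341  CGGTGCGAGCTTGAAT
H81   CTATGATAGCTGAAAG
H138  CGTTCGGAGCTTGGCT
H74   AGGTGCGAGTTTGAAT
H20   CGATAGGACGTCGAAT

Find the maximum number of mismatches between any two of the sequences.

10

Pairwise Hamming distances:
  H341 vs H81: 7
  H341 vs H138: 5
  H341 vs H74: 2
  H341 vs H20: 6
  H81 vs H138: 10
  H81 vs H74: 9
  H81 vs H20: 9
  H138 vs H74: 7
  H138 vs H20: 7
  H74 vs H20: 7
The largest is 10, between H81 and H138.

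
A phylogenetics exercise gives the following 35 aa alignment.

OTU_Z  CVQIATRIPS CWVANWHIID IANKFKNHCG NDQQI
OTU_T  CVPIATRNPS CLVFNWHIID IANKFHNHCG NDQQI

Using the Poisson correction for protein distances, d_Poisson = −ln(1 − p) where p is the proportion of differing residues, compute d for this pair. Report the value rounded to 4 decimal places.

Differing sites — 3:Q/P; 8:I/N; 12:W/L; 14:A/F; 26:K/H.
p = 5/35 = 0.142857.
d = −ln(1 − 0.142857) = −ln(0.857143) = 0.1542.

0.1542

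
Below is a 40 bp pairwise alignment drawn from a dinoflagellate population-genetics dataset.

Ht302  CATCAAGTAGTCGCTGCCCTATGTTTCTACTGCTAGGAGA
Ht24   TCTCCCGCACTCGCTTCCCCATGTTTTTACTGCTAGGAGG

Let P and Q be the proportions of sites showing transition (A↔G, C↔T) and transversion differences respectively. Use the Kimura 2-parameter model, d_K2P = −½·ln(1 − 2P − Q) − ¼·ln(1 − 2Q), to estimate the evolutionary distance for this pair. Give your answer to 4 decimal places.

0.3069

The sequences differ at positions 1 (C/T, transition), 2 (A/C, transversion), 5 (A/C, transversion), 6 (A/C, transversion), 8 (T/C, transition), 10 (G/C, transversion), 16 (G/T, transversion), 20 (T/C, transition), 27 (C/T, transition), 40 (A/G, transition).
Of the 10 differences, 5 transitions and 5 transversions over 40 sites: P = 5/40 = 0.125000, Q = 5/40 = 0.125000.
d = −0.5·ln(0.625000) − 0.25·ln(0.750000) = −0.5·(-0.470004) − 0.25·(-0.287682) = 0.3069.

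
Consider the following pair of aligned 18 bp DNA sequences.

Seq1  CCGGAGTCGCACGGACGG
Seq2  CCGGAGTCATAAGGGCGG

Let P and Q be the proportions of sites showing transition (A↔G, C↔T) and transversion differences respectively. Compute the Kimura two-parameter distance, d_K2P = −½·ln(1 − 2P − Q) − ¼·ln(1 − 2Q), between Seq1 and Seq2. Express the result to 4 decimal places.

Mismatches occur at site 9 (G/A, transition), site 10 (C/T, transition), site 12 (C/A, transversion), site 15 (A/G, transition).
Of the 4 differences, 3 transitions and 1 transversion over 18 sites: P = 3/18 = 0.166667, Q = 1/18 = 0.055556.
d = −0.5·ln(0.611110) − 0.25·ln(0.888888) = −0.5·(-0.492478) − 0.25·(-0.117784) = 0.2757.

0.2757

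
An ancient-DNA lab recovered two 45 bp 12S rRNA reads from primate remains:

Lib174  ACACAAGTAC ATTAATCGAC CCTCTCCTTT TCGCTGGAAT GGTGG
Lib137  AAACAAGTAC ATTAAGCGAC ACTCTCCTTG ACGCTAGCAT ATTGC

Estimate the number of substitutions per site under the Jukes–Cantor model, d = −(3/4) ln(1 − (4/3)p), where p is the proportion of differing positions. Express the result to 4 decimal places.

Mismatches occur at site 2 (C/A), site 16 (T/G), site 21 (C/A), site 30 (T/G), site 31 (T/A), site 36 (G/A), site 38 (A/C), site 41 (G/A), site 42 (G/T), site 45 (G/C).
p = 10/45 = 0.222222.
d = −0.75 · ln(1 − (4/3)·0.222222) = −0.75 · ln(0.703704) = −0.75 · (-0.351397) = 0.2635.

0.2635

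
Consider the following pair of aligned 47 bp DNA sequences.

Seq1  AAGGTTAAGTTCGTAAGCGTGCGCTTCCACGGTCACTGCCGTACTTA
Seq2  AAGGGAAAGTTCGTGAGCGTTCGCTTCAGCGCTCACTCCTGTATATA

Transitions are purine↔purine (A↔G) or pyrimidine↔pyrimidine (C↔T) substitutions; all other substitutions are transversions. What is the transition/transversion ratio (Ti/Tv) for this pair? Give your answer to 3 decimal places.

0.571

Differing sites — 5:T/G (Tv); 6:T/A (Tv); 15:A/G (Ti); 21:G/T (Tv); 28:C/A (Tv); 29:A/G (Ti); 32:G/C (Tv); 38:G/C (Tv); 40:C/T (Ti); 44:C/T (Ti); 45:T/A (Tv).
Of the 11 differences, 4 transitions and 7 transversions, so Ti/Tv = 4/7 = 0.571.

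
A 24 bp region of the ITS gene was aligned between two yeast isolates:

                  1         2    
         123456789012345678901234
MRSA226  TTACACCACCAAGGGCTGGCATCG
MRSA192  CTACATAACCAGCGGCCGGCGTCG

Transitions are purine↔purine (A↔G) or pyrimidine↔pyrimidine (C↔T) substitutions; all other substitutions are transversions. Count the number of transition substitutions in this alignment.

Differing sites — 1:T/C (Ti); 6:C/T (Ti); 7:C/A (Tv); 12:A/G (Ti); 13:G/C (Tv); 17:T/C (Ti); 21:A/G (Ti).
Of the 7 differences, 5 transitions and 2 transversions, so the answer is 5.

5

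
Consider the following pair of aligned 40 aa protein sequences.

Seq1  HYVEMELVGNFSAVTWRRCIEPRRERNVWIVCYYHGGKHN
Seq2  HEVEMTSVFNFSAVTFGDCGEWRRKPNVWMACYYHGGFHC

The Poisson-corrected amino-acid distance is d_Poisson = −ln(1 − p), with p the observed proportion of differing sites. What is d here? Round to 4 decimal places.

0.4700

The sequences differ at positions 2 (Y/E), 6 (E/T), 7 (L/S), 9 (G/F), 16 (W/F), 17 (R/G), 18 (R/D), 20 (I/G), 22 (P/W), 25 (E/K), 26 (R/P), 30 (I/M), 31 (V/A), 38 (K/F), 40 (N/C).
p = 15/40 = 0.375000.
d = −ln(1 − 0.375000) = −ln(0.625000) = 0.4700.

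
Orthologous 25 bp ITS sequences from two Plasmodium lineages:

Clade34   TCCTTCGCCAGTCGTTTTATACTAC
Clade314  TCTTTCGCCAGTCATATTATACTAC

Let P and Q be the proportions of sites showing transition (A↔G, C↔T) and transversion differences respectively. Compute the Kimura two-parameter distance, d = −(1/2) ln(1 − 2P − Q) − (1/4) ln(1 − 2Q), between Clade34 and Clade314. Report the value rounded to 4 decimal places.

0.1324

Mismatches occur at site 3 (C↔T, transition), site 14 (G↔A, transition), site 16 (T↔A, transversion).
Of the 3 differences, 2 transitions and 1 transversion over 25 sites: P = 2/25 = 0.080000, Q = 1/25 = 0.040000.
d = −0.5·ln(0.800000) − 0.25·ln(0.920000) = −0.5·(-0.223144) − 0.25·(-0.083382) = 0.1324.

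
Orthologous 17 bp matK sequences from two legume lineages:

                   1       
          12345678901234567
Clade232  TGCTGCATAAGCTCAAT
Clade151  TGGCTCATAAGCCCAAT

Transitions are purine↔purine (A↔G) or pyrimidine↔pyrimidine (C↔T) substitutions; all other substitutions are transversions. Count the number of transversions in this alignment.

Differing sites — 3:C/G (Tv); 4:T/C (Ti); 5:G/T (Tv); 13:T/C (Ti).
Of the 4 differences, 2 transitions and 2 transversions, so the answer is 2.

2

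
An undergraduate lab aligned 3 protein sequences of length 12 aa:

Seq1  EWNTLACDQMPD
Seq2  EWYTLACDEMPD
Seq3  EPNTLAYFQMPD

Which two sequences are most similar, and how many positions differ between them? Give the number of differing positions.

Pairwise Hamming distances:
  Seq1 vs Seq2: 2
  Seq1 vs Seq3: 3
  Seq2 vs Seq3: 5
The smallest is 2, between Seq1 and Seq2.

2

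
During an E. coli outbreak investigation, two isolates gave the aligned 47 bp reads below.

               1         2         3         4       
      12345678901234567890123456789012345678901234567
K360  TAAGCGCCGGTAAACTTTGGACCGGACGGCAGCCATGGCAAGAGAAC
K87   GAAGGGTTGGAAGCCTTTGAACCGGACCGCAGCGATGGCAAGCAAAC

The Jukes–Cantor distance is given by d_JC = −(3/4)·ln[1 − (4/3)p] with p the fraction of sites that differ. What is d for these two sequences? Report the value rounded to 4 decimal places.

0.3121

Differing sites — 1:T/G; 5:C/G; 7:C/T; 8:C/T; 11:T/A; 13:A/G; 14:A/C; 20:G/A; 28:G/C; 34:C/G; 43:A/C; 44:G/A.
p = 12/47 = 0.255319.
d = −0.75 · ln(1 − (4/3)·0.255319) = −0.75 · ln(0.659575) = −0.75 · (-0.416160) = 0.3121.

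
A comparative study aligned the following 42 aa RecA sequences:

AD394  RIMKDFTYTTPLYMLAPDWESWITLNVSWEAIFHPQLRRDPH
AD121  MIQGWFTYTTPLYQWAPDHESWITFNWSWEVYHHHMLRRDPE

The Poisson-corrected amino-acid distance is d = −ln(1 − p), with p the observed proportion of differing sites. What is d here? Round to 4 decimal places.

Differing sites — 1:R/M; 3:M/Q; 4:K/G; 5:D/W; 14:M/Q; 15:L/W; 19:W/H; 25:L/F; 27:V/W; 31:A/V; 32:I/Y; 33:F/H; 35:P/H; 36:Q/M; 42:H/E.
p = 15/42 = 0.357143.
d = −ln(1 − 0.357143) = −ln(0.642857) = 0.4418.

0.4418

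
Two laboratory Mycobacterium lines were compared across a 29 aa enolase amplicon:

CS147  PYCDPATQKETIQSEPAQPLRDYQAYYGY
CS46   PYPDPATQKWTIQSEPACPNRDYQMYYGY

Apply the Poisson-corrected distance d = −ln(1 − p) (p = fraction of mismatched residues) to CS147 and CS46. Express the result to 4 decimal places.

0.1892

Differing sites — 3:C/P; 10:E/W; 18:Q/C; 20:L/N; 25:A/M.
p = 5/29 = 0.172414.
d = −ln(1 − 0.172414) = −ln(0.827586) = 0.1892.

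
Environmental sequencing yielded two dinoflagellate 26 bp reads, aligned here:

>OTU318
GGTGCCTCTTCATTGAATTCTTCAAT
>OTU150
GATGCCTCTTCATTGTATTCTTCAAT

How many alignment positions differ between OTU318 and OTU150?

Differing sites — 2:G/A; 16:A/T.
That gives 2 mismatches out of 26 aligned sites, so the Hamming distance is 2.

2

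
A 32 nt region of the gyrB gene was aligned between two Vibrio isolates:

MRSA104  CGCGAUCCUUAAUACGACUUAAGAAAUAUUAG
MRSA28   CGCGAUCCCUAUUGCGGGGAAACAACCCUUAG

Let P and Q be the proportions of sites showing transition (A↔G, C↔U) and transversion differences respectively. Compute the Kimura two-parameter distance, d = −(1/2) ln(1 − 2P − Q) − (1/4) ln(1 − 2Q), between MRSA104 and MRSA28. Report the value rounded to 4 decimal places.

Differing sites — 9:U/C (Ti); 12:A/U (Tv); 14:A/G (Ti); 17:A/G (Ti); 18:C/G (Tv); 19:U/G (Tv); 20:U/A (Tv); 23:G/C (Tv); 26:A/C (Tv); 27:U/C (Ti); 28:A/C (Tv).
Of the 11 differences, 4 transitions and 7 transversions over 32 sites: P = 4/32 = 0.125000, Q = 7/32 = 0.218750.
d = −0.5·ln(0.531250) − 0.25·ln(0.562500) = −0.5·(-0.632523) − 0.25·(-0.575364) = 0.4601.

0.4601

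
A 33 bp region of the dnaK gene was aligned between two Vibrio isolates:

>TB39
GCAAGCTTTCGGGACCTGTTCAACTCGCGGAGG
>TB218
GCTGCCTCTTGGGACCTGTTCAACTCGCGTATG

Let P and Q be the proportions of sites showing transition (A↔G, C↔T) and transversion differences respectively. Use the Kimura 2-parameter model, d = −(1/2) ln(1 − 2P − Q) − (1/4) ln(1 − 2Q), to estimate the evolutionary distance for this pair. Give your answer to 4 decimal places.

0.2499

Mismatches occur at site 3 (A→T, transversion), site 4 (A→G, transition), site 5 (G→C, transversion), site 8 (T→C, transition), site 10 (C→T, transition), site 30 (G→T, transversion), site 32 (G→T, transversion).
Of the 7 differences, 3 transitions and 4 transversions over 33 sites: P = 3/33 = 0.090909, Q = 4/33 = 0.121212.
d = −0.5·ln(0.696970) − 0.25·ln(0.757576) = −0.5·(-0.361013) − 0.25·(-0.277631) = 0.2499.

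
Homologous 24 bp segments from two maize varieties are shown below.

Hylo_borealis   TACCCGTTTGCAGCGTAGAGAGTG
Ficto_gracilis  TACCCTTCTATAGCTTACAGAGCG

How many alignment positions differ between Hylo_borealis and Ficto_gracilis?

7

Mismatches occur at site 6 (G→T), site 8 (T→C), site 10 (G→A), site 11 (C→T), site 15 (G→T), site 18 (G→C), site 23 (T→C).
That gives 7 mismatches out of 24 aligned sites, so the Hamming distance is 7.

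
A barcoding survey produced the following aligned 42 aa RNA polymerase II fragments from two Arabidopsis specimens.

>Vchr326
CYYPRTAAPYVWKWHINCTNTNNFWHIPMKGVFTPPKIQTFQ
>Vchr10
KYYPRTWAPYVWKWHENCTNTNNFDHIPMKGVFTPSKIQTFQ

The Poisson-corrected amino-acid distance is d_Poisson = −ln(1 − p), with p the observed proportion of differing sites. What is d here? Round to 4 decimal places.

0.1268

The sequences differ at positions 1 (C/K), 7 (A/W), 16 (I/E), 25 (W/D), 36 (P/S).
p = 5/42 = 0.119048.
d = −ln(1 − 0.119048) = −ln(0.880952) = 0.1268.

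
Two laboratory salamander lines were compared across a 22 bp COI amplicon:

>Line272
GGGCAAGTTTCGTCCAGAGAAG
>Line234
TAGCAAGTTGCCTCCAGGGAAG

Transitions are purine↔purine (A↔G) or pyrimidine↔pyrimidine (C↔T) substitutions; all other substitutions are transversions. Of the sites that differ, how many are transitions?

The sequences differ at positions 1 (G/T, transversion), 2 (G/A, transition), 10 (T/G, transversion), 12 (G/C, transversion), 18 (A/G, transition).
Of the 5 differences, 2 transitions and 3 transversions, so the answer is 2.

2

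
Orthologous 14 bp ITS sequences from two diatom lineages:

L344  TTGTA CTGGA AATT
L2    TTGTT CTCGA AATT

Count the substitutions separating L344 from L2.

2

The sequences differ at positions 5 (A/T), 8 (G/C).
That gives 2 mismatches out of 14 aligned sites, so the Hamming distance is 2.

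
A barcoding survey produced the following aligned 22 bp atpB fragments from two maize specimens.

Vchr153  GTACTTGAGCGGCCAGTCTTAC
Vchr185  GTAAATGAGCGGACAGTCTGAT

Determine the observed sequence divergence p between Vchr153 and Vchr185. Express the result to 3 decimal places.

0.227

Mismatches occur at site 4 (C/A), site 5 (T/A), site 13 (C/A), site 20 (T/G), site 22 (C/T).
There are 5 differences over 22 sites, so p = 5/22 = 0.227.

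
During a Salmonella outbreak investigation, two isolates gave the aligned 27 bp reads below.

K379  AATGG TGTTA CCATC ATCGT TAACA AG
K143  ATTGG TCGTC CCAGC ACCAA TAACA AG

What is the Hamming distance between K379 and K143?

Mismatches occur at site 2 (A/T), site 7 (G/C), site 8 (T/G), site 10 (A/C), site 14 (T/G), site 17 (T/C), site 19 (G/A), site 20 (T/A).
That gives 8 mismatches out of 27 aligned sites, so the Hamming distance is 8.

8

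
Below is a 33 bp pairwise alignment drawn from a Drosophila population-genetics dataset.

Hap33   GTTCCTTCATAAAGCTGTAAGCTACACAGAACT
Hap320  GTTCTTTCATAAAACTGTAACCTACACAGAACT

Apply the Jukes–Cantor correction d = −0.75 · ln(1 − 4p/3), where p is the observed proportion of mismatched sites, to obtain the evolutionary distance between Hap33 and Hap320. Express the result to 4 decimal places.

0.0969

Mismatches occur at site 5 (C/T), site 14 (G/A), site 21 (G/C).
p = 3/33 = 0.090909.
d = −0.75 · ln(1 − (4/3)·0.090909) = −0.75 · ln(0.878788) = −0.75 · (-0.129212) = 0.0969.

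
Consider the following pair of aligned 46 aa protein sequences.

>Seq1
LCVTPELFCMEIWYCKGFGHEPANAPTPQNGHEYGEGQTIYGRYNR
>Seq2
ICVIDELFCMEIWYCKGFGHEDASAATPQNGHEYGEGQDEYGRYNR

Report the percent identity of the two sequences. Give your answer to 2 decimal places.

82.61%

The sequences differ at positions 1 (L/I), 4 (T/I), 5 (P/D), 22 (P/D), 24 (N/S), 26 (P/A), 39 (T/D), 40 (I/E).
38 of the 46 sites match, so the percent identity is 38/46 × 100 = 82.61%.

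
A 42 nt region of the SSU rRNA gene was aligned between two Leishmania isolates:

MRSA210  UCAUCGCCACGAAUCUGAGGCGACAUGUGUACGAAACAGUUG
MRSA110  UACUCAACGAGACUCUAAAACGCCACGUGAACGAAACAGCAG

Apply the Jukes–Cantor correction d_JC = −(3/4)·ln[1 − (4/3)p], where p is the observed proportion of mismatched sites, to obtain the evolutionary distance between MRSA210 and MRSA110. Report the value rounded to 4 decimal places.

0.4850

Mismatches occur at site 2 (C/A), site 3 (A/C), site 6 (G/A), site 7 (C/A), site 9 (A/G), site 10 (C/A), site 13 (A/C), site 17 (G/A), site 19 (G/A), site 20 (G/A), site 23 (A/C), site 26 (U/C), site 30 (U/A), site 40 (U/C), site 41 (U/A).
p = 15/42 = 0.357143.
d = −0.75 · ln(1 − (4/3)·0.357143) = −0.75 · ln(0.523809) = −0.75 · (-0.646628) = 0.4850.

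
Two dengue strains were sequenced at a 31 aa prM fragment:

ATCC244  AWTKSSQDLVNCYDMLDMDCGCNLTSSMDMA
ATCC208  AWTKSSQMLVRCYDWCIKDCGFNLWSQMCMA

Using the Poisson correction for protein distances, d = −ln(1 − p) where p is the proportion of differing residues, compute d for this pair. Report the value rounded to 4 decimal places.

0.3895

Mismatches occur at site 8 (D/M), site 11 (N/R), site 15 (M/W), site 16 (L/C), site 17 (D/I), site 18 (M/K), site 22 (C/F), site 25 (T/W), site 27 (S/Q), site 29 (D/C).
p = 10/31 = 0.322581.
d = −ln(1 − 0.322581) = −ln(0.677419) = 0.3895.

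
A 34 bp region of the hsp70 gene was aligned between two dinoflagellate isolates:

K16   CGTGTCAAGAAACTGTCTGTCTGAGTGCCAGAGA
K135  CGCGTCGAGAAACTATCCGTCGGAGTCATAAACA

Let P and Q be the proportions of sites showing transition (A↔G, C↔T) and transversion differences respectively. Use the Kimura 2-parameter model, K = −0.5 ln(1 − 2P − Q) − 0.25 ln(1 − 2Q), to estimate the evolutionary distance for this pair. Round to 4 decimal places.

0.3851

Differing sites — 3:T/C (Ti); 7:A/G (Ti); 15:G/A (Ti); 18:T/C (Ti); 22:T/G (Tv); 27:G/C (Tv); 28:C/A (Tv); 29:C/T (Ti); 31:G/A (Ti); 33:G/C (Tv).
Of the 10 differences, 6 transitions and 4 transversions over 34 sites: P = 6/34 = 0.176471, Q = 4/34 = 0.117647.
d = −0.5·ln(0.529411) − 0.25·ln(0.764706) = −0.5·(-0.635990) − 0.25·(-0.268264) = 0.3851.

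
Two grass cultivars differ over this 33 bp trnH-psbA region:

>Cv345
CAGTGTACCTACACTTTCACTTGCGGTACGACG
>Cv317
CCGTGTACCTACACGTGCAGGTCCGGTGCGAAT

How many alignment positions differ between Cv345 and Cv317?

9

Differing sites — 2:A/C; 15:T/G; 17:T/G; 20:C/G; 21:T/G; 23:G/C; 28:A/G; 32:C/A; 33:G/T.
That gives 9 mismatches out of 33 aligned sites, so the Hamming distance is 9.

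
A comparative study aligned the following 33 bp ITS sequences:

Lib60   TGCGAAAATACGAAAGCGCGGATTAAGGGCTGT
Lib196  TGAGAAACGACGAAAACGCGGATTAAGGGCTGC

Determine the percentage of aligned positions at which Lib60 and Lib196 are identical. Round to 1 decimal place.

84.8%

Differing sites — 3:C/A; 8:A/C; 9:T/G; 16:G/A; 33:T/C.
28 of the 33 sites match, so the percent identity is 28/33 × 100 = 84.8%.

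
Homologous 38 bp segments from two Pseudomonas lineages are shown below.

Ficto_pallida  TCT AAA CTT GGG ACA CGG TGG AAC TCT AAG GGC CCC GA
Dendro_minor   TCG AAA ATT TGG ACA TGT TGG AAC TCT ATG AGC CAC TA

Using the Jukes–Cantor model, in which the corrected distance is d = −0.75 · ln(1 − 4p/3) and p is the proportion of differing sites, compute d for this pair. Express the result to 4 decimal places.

Differing sites — 3:T/G; 7:C/A; 10:G/T; 16:C/T; 18:G/T; 29:A/T; 31:G/A; 35:C/A; 37:G/T.
p = 9/38 = 0.236842.
d = −0.75 · ln(1 − (4/3)·0.236842) = −0.75 · ln(0.684211) = −0.75 · (-0.379489) = 0.2846.

0.2846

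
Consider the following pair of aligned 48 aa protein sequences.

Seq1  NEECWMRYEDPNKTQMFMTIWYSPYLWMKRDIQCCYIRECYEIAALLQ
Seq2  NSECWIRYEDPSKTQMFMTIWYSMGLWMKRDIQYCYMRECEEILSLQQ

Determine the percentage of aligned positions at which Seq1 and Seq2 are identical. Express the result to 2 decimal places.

The sequences differ at positions 2 (E/S), 6 (M/I), 12 (N/S), 24 (P/M), 25 (Y/G), 34 (C/Y), 37 (I/M), 41 (Y/E), 44 (A/L), 45 (A/S), 47 (L/Q).
37 of the 48 sites match, so the percent identity is 37/48 × 100 = 77.08%.

77.08%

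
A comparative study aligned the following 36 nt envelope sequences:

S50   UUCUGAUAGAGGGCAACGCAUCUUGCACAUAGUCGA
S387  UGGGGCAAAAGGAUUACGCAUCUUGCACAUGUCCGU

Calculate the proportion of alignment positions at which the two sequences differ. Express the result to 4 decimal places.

Mismatches occur at site 2 (U→G), site 3 (C→G), site 4 (U→G), site 6 (A→C), site 7 (U→A), site 9 (G→A), site 13 (G→A), site 14 (C→U), site 15 (A→U), site 31 (A→G), site 32 (G→U), site 33 (U→C), site 36 (A→U).
There are 13 differences over 36 sites, so p = 13/36 = 0.3611.

0.3611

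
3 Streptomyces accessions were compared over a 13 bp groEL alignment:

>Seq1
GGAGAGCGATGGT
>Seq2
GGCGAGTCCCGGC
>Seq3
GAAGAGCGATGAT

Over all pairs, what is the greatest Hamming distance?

8

Pairwise Hamming distances:
  Seq1 vs Seq2: 6
  Seq1 vs Seq3: 2
  Seq2 vs Seq3: 8
The largest is 8, between Seq2 and Seq3.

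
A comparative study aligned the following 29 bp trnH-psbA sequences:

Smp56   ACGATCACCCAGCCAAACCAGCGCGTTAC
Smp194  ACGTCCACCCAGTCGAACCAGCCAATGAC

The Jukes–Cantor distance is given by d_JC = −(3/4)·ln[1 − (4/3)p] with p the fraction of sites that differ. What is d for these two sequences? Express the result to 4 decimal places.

0.3439

Mismatches occur at site 4 (A/T), site 5 (T/C), site 13 (C/T), site 15 (A/G), site 23 (G/C), site 24 (C/A), site 25 (G/A), site 27 (T/G).
p = 8/29 = 0.275862.
d = −0.75 · ln(1 − (4/3)·0.275862) = −0.75 · ln(0.632184) = −0.75 · (-0.458575) = 0.3439.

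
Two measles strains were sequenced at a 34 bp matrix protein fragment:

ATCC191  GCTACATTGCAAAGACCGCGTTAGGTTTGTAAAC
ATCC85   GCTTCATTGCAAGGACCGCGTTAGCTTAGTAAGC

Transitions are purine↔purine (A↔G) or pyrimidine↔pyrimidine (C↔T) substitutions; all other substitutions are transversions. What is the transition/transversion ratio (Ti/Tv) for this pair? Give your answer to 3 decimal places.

Mismatches occur at site 4 (A↔T, transversion), site 13 (A↔G, transition), site 25 (G↔C, transversion), site 28 (T↔A, transversion), site 33 (A↔G, transition).
Of the 5 differences, 2 transitions and 3 transversions, so Ti/Tv = 2/3 = 0.667.

0.667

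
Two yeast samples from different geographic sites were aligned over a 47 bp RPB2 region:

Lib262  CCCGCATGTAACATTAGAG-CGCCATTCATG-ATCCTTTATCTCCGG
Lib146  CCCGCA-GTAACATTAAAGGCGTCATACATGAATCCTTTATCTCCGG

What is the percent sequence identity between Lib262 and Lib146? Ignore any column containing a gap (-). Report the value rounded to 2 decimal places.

Excluding the 3 gap columns leaves 44 comparable sites.
Mismatches occur at site 17 (G→A), site 23 (C→T), site 27 (T→A).
41 of the 44 comparable sites match, so the percent identity is 41/44 × 100 = 93.18%.

93.18%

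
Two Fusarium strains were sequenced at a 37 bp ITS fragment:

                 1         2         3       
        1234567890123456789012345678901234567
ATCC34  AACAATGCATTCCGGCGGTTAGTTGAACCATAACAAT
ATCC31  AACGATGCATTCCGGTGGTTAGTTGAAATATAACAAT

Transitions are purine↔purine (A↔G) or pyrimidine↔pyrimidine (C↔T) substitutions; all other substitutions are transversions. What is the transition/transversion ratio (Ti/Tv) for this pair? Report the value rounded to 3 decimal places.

The sequences differ at positions 4 (A/G, transition), 16 (C/T, transition), 28 (C/A, transversion), 29 (C/T, transition).
Of the 4 differences, 3 transitions and 1 transversion, so Ti/Tv = 3/1 = 3.000.

3.000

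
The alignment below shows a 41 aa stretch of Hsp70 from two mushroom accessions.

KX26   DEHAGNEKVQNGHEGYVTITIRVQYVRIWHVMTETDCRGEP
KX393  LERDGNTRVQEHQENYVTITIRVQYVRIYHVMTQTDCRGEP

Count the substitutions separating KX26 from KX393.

11

Differing sites — 1:D/L; 3:H/R; 4:A/D; 7:E/T; 8:K/R; 11:N/E; 12:G/H; 13:H/Q; 15:G/N; 29:W/Y; 34:E/Q.
That gives 11 mismatches out of 41 aligned sites, so the Hamming distance is 11.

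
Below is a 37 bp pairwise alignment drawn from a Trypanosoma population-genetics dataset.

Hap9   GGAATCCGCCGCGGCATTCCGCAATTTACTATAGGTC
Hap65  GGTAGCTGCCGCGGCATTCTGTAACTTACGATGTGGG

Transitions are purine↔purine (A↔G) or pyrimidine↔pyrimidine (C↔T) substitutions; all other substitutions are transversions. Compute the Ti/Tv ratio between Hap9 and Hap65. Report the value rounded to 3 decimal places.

0.833

The sequences differ at positions 3 (A/T, transversion), 5 (T/G, transversion), 7 (C/T, transition), 20 (C/T, transition), 22 (C/T, transition), 25 (T/C, transition), 30 (T/G, transversion), 33 (A/G, transition), 34 (G/T, transversion), 36 (T/G, transversion), 37 (C/G, transversion).
Of the 11 differences, 5 transitions and 6 transversions, so Ti/Tv = 5/6 = 0.833.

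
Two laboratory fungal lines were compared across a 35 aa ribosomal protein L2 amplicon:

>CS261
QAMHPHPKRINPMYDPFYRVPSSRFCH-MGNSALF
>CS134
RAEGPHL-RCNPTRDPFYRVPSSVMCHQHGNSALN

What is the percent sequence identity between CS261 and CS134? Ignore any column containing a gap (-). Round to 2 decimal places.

Excluding the 2 gap columns leaves 33 comparable sites.
Differing sites — 1:Q/R; 3:M/E; 4:H/G; 7:P/L; 10:I/C; 13:M/T; 14:Y/R; 24:R/V; 25:F/M; 29:M/H; 35:F/N.
22 of the 33 comparable sites match, so the percent identity is 22/33 × 100 = 66.67%.

66.67%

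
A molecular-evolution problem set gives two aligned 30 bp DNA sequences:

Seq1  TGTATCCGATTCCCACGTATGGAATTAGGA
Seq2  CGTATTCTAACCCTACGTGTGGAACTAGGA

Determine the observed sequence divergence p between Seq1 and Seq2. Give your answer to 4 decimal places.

The sequences differ at positions 1 (T/C), 6 (C/T), 8 (G/T), 10 (T/A), 11 (T/C), 14 (C/T), 19 (A/G), 25 (T/C).
There are 8 differences over 30 sites, so p = 8/30 = 0.2667.

0.2667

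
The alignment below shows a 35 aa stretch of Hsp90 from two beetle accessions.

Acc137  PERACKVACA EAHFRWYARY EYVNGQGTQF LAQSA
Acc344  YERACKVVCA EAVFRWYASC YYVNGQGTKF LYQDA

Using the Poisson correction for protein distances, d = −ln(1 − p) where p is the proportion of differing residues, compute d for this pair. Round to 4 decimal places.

The sequences differ at positions 1 (P/Y), 8 (A/V), 13 (H/V), 19 (R/S), 20 (Y/C), 21 (E/Y), 29 (Q/K), 32 (A/Y), 34 (S/D).
p = 9/35 = 0.257143.
d = −ln(1 − 0.257143) = −ln(0.742857) = 0.2973.

0.2973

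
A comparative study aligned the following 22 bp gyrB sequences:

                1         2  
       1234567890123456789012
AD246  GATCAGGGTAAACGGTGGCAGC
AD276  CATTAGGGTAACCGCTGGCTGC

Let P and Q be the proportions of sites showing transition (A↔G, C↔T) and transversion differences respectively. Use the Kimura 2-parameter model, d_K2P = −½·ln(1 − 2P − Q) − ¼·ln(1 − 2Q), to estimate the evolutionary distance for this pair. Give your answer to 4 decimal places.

Mismatches occur at site 1 (G/C, transversion), site 4 (C/T, transition), site 12 (A/C, transversion), site 15 (G/C, transversion), site 20 (A/T, transversion).
Of the 5 differences, 1 transition and 4 transversions over 22 sites: P = 1/22 = 0.045455, Q = 4/22 = 0.181818.
d = −0.5·ln(0.727272) − 0.25·ln(0.636364) = −0.5·(-0.318455) − 0.25·(-0.451985) = 0.2722.

0.2722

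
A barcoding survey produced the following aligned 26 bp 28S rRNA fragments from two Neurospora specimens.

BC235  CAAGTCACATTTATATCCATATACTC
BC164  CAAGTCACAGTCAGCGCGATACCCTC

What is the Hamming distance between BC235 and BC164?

8

Mismatches occur at site 10 (T→G), site 12 (T→C), site 14 (T→G), site 15 (A→C), site 16 (T→G), site 18 (C→G), site 22 (T→C), site 23 (A→C).
That gives 8 mismatches out of 26 aligned sites, so the Hamming distance is 8.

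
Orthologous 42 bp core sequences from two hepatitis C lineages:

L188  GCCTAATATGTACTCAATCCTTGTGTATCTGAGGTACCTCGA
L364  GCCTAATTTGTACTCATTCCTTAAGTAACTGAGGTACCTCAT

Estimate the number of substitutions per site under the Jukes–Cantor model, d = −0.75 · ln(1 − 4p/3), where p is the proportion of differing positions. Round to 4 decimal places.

Differing sites — 8:A/T; 17:A/T; 23:G/A; 24:T/A; 28:T/A; 41:G/A; 42:A/T.
p = 7/42 = 0.166667.
d = −0.75 · ln(1 − (4/3)·0.166667) = −0.75 · ln(0.777777) = −0.75 · (-0.251315) = 0.1885.

0.1885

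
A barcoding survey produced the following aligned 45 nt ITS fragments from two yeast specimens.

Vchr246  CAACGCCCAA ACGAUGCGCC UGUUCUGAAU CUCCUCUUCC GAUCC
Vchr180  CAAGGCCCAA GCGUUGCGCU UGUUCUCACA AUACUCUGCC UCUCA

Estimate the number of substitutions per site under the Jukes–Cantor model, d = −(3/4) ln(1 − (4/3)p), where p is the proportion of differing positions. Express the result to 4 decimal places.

0.3648

Differing sites — 4:C/G; 11:A/G; 14:A/U; 20:C/U; 27:G/C; 29:A/C; 30:U/A; 31:C/A; 33:C/A; 38:U/G; 41:G/U; 42:A/C; 45:C/A.
p = 13/45 = 0.288889.
d = −0.75 · ln(1 − (4/3)·0.288889) = −0.75 · ln(0.614815) = −0.75 · (-0.486434) = 0.3648.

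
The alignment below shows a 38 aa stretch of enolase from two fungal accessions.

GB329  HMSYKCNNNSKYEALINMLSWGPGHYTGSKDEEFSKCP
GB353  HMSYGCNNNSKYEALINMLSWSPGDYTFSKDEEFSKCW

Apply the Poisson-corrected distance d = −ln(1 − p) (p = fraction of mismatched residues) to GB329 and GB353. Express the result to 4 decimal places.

The sequences differ at positions 5 (K/G), 22 (G/S), 25 (H/D), 28 (G/F), 38 (P/W).
p = 5/38 = 0.131579.
d = −ln(1 − 0.131579) = −ln(0.868421) = 0.1411.

0.1411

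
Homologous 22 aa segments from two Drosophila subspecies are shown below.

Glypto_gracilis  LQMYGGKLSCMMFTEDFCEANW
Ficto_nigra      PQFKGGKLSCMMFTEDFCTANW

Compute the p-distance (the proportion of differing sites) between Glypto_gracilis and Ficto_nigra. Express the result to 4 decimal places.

The sequences differ at positions 1 (L/P), 3 (M/F), 4 (Y/K), 19 (E/T).
There are 4 differences over 22 sites, so p = 4/22 = 0.1818.

0.1818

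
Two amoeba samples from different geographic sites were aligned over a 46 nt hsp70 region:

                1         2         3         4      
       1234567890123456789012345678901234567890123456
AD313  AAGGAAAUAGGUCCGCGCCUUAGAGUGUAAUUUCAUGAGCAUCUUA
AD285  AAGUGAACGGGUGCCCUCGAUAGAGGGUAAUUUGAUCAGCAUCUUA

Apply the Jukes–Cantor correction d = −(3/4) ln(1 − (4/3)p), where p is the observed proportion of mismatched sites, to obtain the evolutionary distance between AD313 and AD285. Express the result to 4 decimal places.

Mismatches occur at site 4 (G↔U), site 5 (A↔G), site 8 (U↔C), site 9 (A↔G), site 13 (C↔G), site 15 (G↔C), site 17 (G↔U), site 19 (C↔G), site 20 (U↔A), site 26 (U↔G), site 34 (C↔G), site 37 (G↔C).
p = 12/46 = 0.260870.
d = −0.75 · ln(1 − (4/3)·0.260870) = −0.75 · ln(0.652173) = −0.75 · (-0.427445) = 0.3206.

0.3206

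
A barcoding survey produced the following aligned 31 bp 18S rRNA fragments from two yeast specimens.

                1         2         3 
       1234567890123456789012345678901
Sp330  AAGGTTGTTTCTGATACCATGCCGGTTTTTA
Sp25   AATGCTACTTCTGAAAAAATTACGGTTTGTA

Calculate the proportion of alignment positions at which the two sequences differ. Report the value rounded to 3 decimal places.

0.323

Mismatches occur at site 3 (G↔T), site 5 (T↔C), site 7 (G↔A), site 8 (T↔C), site 15 (T↔A), site 17 (C↔A), site 18 (C↔A), site 21 (G↔T), site 22 (C↔A), site 29 (T↔G).
There are 10 differences over 31 sites, so p = 10/31 = 0.323.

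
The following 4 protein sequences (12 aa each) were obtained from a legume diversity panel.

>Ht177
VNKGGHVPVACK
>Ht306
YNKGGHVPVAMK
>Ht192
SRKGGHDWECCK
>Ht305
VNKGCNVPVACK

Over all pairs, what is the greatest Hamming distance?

8

Pairwise Hamming distances:
  Ht177 vs Ht306: 2
  Ht177 vs Ht192: 6
  Ht177 vs Ht305: 2
  Ht306 vs Ht192: 7
  Ht306 vs Ht305: 4
  Ht192 vs Ht305: 8
The largest is 8, between Ht192 and Ht305.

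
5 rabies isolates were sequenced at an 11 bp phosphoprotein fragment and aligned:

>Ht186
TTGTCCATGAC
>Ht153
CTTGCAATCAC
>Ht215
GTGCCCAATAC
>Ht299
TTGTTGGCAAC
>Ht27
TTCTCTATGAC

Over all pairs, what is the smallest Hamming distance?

2

Pairwise Hamming distances:
  Ht186 vs Ht153: 5
  Ht186 vs Ht215: 4
  Ht186 vs Ht299: 5
  Ht186 vs Ht27: 2
  Ht153 vs Ht215: 6
  Ht153 vs Ht299: 8
  Ht153 vs Ht27: 5
  Ht215 vs Ht299: 7
  Ht215 vs Ht27: 6
  Ht299 vs Ht27: 6
The smallest is 2, between Ht186 and Ht27.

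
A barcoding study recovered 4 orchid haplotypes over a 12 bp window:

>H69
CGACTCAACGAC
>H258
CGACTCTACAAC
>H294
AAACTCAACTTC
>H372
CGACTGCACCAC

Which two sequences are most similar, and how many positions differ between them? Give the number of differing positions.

Pairwise Hamming distances:
  H69 vs H258: 2
  H69 vs H294: 4
  H69 vs H372: 3
  H258 vs H294: 5
  H258 vs H372: 3
  H294 vs H372: 6
The smallest is 2, between H69 and H258.

2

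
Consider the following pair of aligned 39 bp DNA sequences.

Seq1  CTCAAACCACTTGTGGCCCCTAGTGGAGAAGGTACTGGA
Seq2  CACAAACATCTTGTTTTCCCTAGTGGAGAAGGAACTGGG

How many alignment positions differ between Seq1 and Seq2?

The sequences differ at positions 2 (T/A), 8 (C/A), 9 (A/T), 15 (G/T), 16 (G/T), 17 (C/T), 33 (T/A), 39 (A/G).
That gives 8 mismatches out of 39 aligned sites, so the Hamming distance is 8.

8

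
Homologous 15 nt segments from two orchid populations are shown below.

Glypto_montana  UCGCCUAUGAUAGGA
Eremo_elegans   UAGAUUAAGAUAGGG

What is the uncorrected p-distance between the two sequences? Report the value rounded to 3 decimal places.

Mismatches occur at site 2 (C→A), site 4 (C→A), site 5 (C→U), site 8 (U→A), site 15 (A→G).
There are 5 differences over 15 sites, so p = 5/15 = 0.333.

0.333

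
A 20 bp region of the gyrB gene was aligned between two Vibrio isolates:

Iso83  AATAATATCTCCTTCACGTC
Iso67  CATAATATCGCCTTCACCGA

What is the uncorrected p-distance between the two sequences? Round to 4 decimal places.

Differing sites — 1:A/C; 10:T/G; 18:G/C; 19:T/G; 20:C/A.
There are 5 differences over 20 sites, so p = 5/20 = 0.2500.

0.2500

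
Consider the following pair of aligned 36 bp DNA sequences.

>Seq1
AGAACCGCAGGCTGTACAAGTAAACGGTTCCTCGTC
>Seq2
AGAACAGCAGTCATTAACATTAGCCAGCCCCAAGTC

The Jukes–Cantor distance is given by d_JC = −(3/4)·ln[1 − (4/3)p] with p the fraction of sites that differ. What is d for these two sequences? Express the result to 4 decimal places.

0.5482

The sequences differ at positions 6 (C/A), 11 (G/T), 13 (T/A), 14 (G/T), 17 (C/A), 18 (A/C), 20 (G/T), 23 (A/G), 24 (A/C), 26 (G/A), 28 (T/C), 29 (T/C), 32 (T/A), 33 (C/A).
p = 14/36 = 0.388889.
d = −0.75 · ln(1 − (4/3)·0.388889) = −0.75 · ln(0.481481) = −0.75 · (-0.730889) = 0.5482.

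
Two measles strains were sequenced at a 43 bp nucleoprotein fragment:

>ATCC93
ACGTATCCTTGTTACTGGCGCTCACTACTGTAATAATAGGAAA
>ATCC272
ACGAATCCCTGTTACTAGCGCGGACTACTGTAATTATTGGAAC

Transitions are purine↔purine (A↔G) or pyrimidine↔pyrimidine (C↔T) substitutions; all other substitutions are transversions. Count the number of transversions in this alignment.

Mismatches occur at site 4 (T/A, transversion), site 9 (T/C, transition), site 17 (G/A, transition), site 22 (T/G, transversion), site 23 (C/G, transversion), site 35 (A/T, transversion), site 38 (A/T, transversion), site 43 (A/C, transversion).
Of the 8 differences, 2 transitions and 6 transversions, so the answer is 6.

6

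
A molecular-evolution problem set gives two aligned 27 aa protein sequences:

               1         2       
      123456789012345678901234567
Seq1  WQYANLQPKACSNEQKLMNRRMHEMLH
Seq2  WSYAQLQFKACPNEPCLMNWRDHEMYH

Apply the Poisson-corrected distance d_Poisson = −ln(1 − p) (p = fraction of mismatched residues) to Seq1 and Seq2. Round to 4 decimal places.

Mismatches occur at site 2 (Q↔S), site 5 (N↔Q), site 8 (P↔F), site 12 (S↔P), site 15 (Q↔P), site 16 (K↔C), site 20 (R↔W), site 22 (M↔D), site 26 (L↔Y).
p = 9/27 = 0.333333.
d = −ln(1 − 0.333333) = −ln(0.666667) = 0.4055.

0.4055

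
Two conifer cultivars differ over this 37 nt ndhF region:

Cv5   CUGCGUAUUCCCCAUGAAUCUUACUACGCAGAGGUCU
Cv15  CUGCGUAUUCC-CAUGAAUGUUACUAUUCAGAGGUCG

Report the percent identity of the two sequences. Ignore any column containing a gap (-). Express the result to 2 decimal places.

88.89%

Excluding the 1 gap column leaves 36 comparable sites.
Mismatches occur at site 20 (C→G), site 27 (C→U), site 28 (G→U), site 37 (U→G).
32 of the 36 comparable sites match, so the percent identity is 32/36 × 100 = 88.89%.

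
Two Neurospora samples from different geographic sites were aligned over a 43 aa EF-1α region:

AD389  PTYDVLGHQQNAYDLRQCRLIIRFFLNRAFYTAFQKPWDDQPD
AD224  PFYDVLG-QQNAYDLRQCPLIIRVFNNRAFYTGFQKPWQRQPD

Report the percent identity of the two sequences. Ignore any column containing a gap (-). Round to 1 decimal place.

Excluding the 1 gap column leaves 42 comparable sites.
Mismatches occur at site 2 (T/F), site 19 (R/P), site 24 (F/V), site 26 (L/N), site 33 (A/G), site 39 (D/Q), site 40 (D/R).
35 of the 42 comparable sites match, so the percent identity is 35/42 × 100 = 83.3%.

83.3%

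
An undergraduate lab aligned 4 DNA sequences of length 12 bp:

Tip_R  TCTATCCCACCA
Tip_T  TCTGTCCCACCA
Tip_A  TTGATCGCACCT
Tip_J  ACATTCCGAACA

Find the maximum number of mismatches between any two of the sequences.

8

Pairwise Hamming distances:
  Tip_R vs Tip_T: 1
  Tip_R vs Tip_A: 4
  Tip_R vs Tip_J: 5
  Tip_T vs Tip_A: 5
  Tip_T vs Tip_J: 5
  Tip_A vs Tip_J: 8
The largest is 8, between Tip_A and Tip_J.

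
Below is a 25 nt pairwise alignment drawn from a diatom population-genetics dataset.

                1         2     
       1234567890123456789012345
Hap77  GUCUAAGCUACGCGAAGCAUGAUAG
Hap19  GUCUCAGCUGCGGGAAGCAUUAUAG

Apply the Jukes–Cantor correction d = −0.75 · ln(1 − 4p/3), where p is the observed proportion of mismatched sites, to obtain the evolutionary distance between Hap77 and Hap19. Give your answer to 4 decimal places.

The sequences differ at positions 5 (A/C), 10 (A/G), 13 (C/G), 21 (G/U).
p = 4/25 = 0.160000.
d = −0.75 · ln(1 − (4/3)·0.160000) = −0.75 · ln(0.786667) = −0.75 · (-0.239950) = 0.1800.

0.1800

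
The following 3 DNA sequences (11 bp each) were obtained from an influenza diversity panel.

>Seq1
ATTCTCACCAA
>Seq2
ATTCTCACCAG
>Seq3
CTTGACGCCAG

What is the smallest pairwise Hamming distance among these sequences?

1

Pairwise Hamming distances:
  Seq1 vs Seq2: 1
  Seq1 vs Seq3: 5
  Seq2 vs Seq3: 4
The smallest is 1, between Seq1 and Seq2.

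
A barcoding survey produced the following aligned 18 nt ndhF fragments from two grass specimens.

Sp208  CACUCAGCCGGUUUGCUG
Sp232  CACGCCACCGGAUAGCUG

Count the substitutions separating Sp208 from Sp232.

Differing sites — 4:U/G; 6:A/C; 7:G/A; 12:U/A; 14:U/A.
That gives 5 mismatches out of 18 aligned sites, so the Hamming distance is 5.

5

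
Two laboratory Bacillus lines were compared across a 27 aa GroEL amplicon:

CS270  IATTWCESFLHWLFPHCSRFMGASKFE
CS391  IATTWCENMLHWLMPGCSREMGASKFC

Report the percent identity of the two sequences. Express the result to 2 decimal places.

Differing sites — 8:S/N; 9:F/M; 14:F/M; 16:H/G; 20:F/E; 27:E/C.
21 of the 27 sites match, so the percent identity is 21/27 × 100 = 77.78%.

77.78%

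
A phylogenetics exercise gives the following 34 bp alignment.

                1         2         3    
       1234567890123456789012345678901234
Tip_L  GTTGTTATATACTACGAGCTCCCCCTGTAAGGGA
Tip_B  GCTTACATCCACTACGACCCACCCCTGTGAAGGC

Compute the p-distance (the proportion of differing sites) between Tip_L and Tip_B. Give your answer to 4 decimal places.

Differing sites — 2:T/C; 4:G/T; 5:T/A; 6:T/C; 9:A/C; 10:T/C; 18:G/C; 20:T/C; 21:C/A; 29:A/G; 31:G/A; 34:A/C.
There are 12 differences over 34 sites, so p = 12/34 = 0.3529.

0.3529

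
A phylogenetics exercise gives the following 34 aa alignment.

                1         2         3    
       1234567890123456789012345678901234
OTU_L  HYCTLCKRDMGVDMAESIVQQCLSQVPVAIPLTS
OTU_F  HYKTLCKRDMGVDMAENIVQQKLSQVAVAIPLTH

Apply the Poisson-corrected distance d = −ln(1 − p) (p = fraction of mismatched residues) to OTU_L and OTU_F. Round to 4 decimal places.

Differing sites — 3:C/K; 17:S/N; 22:C/K; 27:P/A; 34:S/H.
p = 5/34 = 0.147059.
d = −ln(1 − 0.147059) = −ln(0.852941) = 0.1591.

0.1591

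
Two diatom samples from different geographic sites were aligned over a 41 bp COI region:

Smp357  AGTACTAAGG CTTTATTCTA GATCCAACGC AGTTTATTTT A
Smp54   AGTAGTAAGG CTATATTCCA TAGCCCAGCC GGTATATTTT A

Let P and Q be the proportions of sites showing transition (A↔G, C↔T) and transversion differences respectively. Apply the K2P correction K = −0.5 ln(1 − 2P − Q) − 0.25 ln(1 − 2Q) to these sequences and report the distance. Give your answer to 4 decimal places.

The sequences differ at positions 5 (C/G, transversion), 13 (T/A, transversion), 19 (T/C, transition), 21 (G/T, transversion), 23 (T/G, transversion), 26 (A/C, transversion), 28 (C/G, transversion), 29 (G/C, transversion), 31 (A/G, transition), 34 (T/A, transversion).
Of the 10 differences, 2 transitions and 8 transversions over 41 sites: P = 2/41 = 0.048780, Q = 8/41 = 0.195122.
d = −0.5·ln(0.707318) − 0.25·ln(0.609756) = −0.5·(-0.346275) − 0.25·(-0.494696) = 0.2968.

0.2968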